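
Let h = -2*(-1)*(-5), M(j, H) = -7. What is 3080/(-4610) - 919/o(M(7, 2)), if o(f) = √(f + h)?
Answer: -308/461 + 919*I*√17/17 ≈ -0.66811 + 222.89*I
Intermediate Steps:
h = -10 (h = 2*(-5) = -10)
o(f) = √(-10 + f) (o(f) = √(f - 10) = √(-10 + f))
3080/(-4610) - 919/o(M(7, 2)) = 3080/(-4610) - 919/√(-10 - 7) = 3080*(-1/4610) - 919*(-I*√17/17) = -308/461 - 919*(-I*√17/17) = -308/461 - (-919)*I*√17/17 = -308/461 + 919*I*√17/17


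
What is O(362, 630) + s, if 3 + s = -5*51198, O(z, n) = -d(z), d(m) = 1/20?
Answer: -5119861/20 ≈ -2.5599e+5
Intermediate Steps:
d(m) = 1/20
O(z, n) = -1/20 (O(z, n) = -1*1/20 = -1/20)
s = -255993 (s = -3 - 5*51198 = -3 - 255990 = -255993)
O(362, 630) + s = -1/20 - 255993 = -5119861/20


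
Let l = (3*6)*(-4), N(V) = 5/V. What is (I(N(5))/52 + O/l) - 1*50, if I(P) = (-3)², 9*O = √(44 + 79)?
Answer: -2591/52 - √123/648 ≈ -49.844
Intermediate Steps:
l = -72 (l = 18*(-4) = -72)
O = √123/9 (O = √(44 + 79)/9 = √123/9 ≈ 1.2323)
I(P) = 9
(I(N(5))/52 + O/l) - 1*50 = (9/52 + (√123/9)/(-72)) - 1*50 = (9*(1/52) + (√123/9)*(-1/72)) - 50 = (9/52 - √123/648) - 50 = -2591/52 - √123/648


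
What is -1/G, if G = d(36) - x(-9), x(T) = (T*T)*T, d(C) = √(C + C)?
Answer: -81/59041 + 2*√2/177123 ≈ -0.0013560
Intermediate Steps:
d(C) = √2*√C (d(C) = √(2*C) = √2*√C)
x(T) = T³ (x(T) = T²*T = T³)
G = 729 + 6*√2 (G = √2*√36 - 1*(-9)³ = √2*6 - 1*(-729) = 6*√2 + 729 = 729 + 6*√2 ≈ 737.49)
-1/G = -1/(729 + 6*√2)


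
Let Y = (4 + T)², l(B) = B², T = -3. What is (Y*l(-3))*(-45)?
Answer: -405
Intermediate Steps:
Y = 1 (Y = (4 - 3)² = 1² = 1)
(Y*l(-3))*(-45) = (1*(-3)²)*(-45) = (1*9)*(-45) = 9*(-45) = -405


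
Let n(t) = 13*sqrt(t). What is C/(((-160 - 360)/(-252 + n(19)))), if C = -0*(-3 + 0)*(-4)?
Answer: 0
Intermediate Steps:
C = 0 (C = -0*(-3)*(-4) = -9*0*(-4) = 0*(-4) = 0)
C/(((-160 - 360)/(-252 + n(19)))) = 0/(((-160 - 360)/(-252 + 13*sqrt(19)))) = 0/((-520/(-252 + 13*sqrt(19)))) = 0*(63/130 - sqrt(19)/40) = 0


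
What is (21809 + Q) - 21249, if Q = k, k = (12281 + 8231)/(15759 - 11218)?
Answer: 2563472/4541 ≈ 564.52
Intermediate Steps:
k = 20512/4541 ≈ 4.5171
Q = 20512/4541 ≈ 4.5171
(21809 + Q) - 21249 = (21809 + 20512/4541) - 21249 = 99055181/4541 - 21249 = 2563472/4541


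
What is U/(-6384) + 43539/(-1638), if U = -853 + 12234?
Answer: -41297/1456 ≈ -28.363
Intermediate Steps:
U = 11381
U/(-6384) + 43539/(-1638) = 11381/(-6384) + 43539/(-1638) = 11381*(-1/6384) + 43539*(-1/1638) = -599/336 - 14513/546 = -41297/1456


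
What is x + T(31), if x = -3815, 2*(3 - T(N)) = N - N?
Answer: -3812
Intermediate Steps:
T(N) = 3 (T(N) = 3 - (N - N)/2 = 3 - ½*0 = 3 + 0 = 3)
x + T(31) = -3815 + 3 = -3812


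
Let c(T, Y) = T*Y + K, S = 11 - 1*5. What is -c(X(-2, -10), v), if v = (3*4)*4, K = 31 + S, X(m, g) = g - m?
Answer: 347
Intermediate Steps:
S = 6 (S = 11 - 5 = 6)
K = 37 (K = 31 + 6 = 37)
v = 48 (v = 12*4 = 48)
c(T, Y) = 37 + T*Y (c(T, Y) = T*Y + 37 = 37 + T*Y)
-c(X(-2, -10), v) = -(37 + (-10 - 1*(-2))*48) = -(37 + (-10 + 2)*48) = -(37 - 8*48) = -(37 - 384) = -1*(-347) = 347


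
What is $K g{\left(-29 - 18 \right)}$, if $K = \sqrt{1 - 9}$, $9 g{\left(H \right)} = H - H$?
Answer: $0$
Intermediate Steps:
$g{\left(H \right)} = 0$ ($g{\left(H \right)} = \frac{H - H}{9} = \frac{1}{9} \cdot 0 = 0$)
$K = 2 i \sqrt{2}$ ($K = \sqrt{-8} = 2 i \sqrt{2} \approx 2.8284 i$)
$K g{\left(-29 - 18 \right)} = 2 i \sqrt{2} \cdot 0 = 0$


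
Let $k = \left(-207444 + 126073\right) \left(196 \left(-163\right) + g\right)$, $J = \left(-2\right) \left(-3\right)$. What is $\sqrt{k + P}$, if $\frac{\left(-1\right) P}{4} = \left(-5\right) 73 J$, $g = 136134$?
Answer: $i \sqrt{8477710246} \approx 92075.0 i$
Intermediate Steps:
$J = 6$
$P = 8760$ ($P = - 4 \left(-5\right) 73 \cdot 6 = - 4 \left(\left(-365\right) 6\right) = \left(-4\right) \left(-2190\right) = 8760$)
$k = -8477719006$ ($k = \left(-207444 + 126073\right) \left(196 \left(-163\right) + 136134\right) = - 81371 \left(-31948 + 136134\right) = \left(-81371\right) 104186 = -8477719006$)
$\sqrt{k + P} = \sqrt{-8477719006 + 8760} = \sqrt{-8477710246} = i \sqrt{8477710246}$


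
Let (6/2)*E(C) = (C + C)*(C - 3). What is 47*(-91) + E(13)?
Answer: -12571/3 ≈ -4190.3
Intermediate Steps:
E(C) = 2*C*(-3 + C)/3 (E(C) = ((C + C)*(C - 3))/3 = ((2*C)*(-3 + C))/3 = (2*C*(-3 + C))/3 = 2*C*(-3 + C)/3)
47*(-91) + E(13) = 47*(-91) + (2/3)*13*(-3 + 13) = -4277 + (2/3)*13*10 = -4277 + 260/3 = -12571/3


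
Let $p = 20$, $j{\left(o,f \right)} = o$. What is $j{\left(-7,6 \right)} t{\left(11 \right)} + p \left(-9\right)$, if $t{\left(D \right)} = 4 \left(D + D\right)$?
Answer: $-796$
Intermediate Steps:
$t{\left(D \right)} = 8 D$ ($t{\left(D \right)} = 4 \cdot 2 D = 8 D$)
$j{\left(-7,6 \right)} t{\left(11 \right)} + p \left(-9\right) = - 7 \cdot 8 \cdot 11 + 20 \left(-9\right) = \left(-7\right) 88 - 180 = -616 - 180 = -796$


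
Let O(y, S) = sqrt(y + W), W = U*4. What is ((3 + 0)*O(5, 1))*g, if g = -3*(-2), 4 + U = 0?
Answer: 18*I*sqrt(11) ≈ 59.699*I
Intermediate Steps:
U = -4 (U = -4 + 0 = -4)
W = -16 (W = -4*4 = -16)
O(y, S) = sqrt(-16 + y) (O(y, S) = sqrt(y - 16) = sqrt(-16 + y))
g = 6
((3 + 0)*O(5, 1))*g = ((3 + 0)*sqrt(-16 + 5))*6 = (3*sqrt(-11))*6 = (3*(I*sqrt(11)))*6 = (3*I*sqrt(11))*6 = 18*I*sqrt(11)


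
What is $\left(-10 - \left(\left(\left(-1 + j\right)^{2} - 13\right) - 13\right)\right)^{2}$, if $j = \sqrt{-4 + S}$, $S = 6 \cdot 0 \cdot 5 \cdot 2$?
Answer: $345 + 152 i \approx 345.0 + 152.0 i$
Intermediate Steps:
$S = 0$ ($S = 0 \cdot 10 = 0$)
$j = 2 i$ ($j = \sqrt{-4 + 0} = \sqrt{-4} = 2 i \approx 2.0 i$)
$\left(-10 - \left(\left(\left(-1 + j\right)^{2} - 13\right) - 13\right)\right)^{2} = \left(-10 - \left(\left(\left(-1 + 2 i\right)^{2} - 13\right) - 13\right)\right)^{2} = \left(-10 - \left(\left(-13 + \left(-1 + 2 i\right)^{2}\right) - 13\right)\right)^{2} = \left(-10 - \left(-26 + \left(-1 + 2 i\right)^{2}\right)\right)^{2} = \left(-10 + \left(26 - \left(-1 + 2 i\right)^{2}\right)\right)^{2} = \left(16 - \left(-1 + 2 i\right)^{2}\right)^{2}$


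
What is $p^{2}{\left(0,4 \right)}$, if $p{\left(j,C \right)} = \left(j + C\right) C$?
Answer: $256$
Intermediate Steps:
$p{\left(j,C \right)} = C \left(C + j\right)$ ($p{\left(j,C \right)} = \left(C + j\right) C = C \left(C + j\right)$)
$p^{2}{\left(0,4 \right)} = \left(4 \left(4 + 0\right)\right)^{2} = \left(4 \cdot 4\right)^{2} = 16^{2} = 256$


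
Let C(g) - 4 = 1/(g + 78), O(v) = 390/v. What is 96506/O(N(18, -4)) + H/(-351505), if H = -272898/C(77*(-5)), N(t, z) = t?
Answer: 8324905656768/1868952085 ≈ 4454.3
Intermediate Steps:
C(g) = 4 + 1/(78 + g) (C(g) = 4 + 1/(g + 78) = 4 + 1/(78 + g))
H = -27926562/409 (H = -272898*(78 + 77*(-5))/(313 + 4*(77*(-5))) = -272898*(78 - 385)/(313 + 4*(-385)) = -272898*(-307/(313 - 1540)) = -272898/((-1/307*(-1227))) = -272898/1227/307 = -272898*307/1227 = -27926562/409 ≈ -68280.)
96506/O(N(18, -4)) + H/(-351505) = 96506/((390/18)) - 27926562/409/(-351505) = 96506/((390*(1/18))) - 27926562/409*(-1/351505) = 96506/(65/3) + 27926562/143765545 = 96506*(3/65) + 27926562/143765545 = 289518/65 + 27926562/143765545 = 8324905656768/1868952085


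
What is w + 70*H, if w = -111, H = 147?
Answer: 10179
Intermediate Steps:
w + 70*H = -111 + 70*147 = -111 + 10290 = 10179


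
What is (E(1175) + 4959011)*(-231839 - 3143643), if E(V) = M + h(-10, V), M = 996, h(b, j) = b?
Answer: -16742380593554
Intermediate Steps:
E(V) = 986 (E(V) = 996 - 10 = 986)
(E(1175) + 4959011)*(-231839 - 3143643) = (986 + 4959011)*(-231839 - 3143643) = 4959997*(-3375482) = -16742380593554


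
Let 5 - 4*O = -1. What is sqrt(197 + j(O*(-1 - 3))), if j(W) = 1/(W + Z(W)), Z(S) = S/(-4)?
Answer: sqrt(1771)/3 ≈ 14.028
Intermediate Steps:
O = 3/2 (O = 5/4 - 1/4*(-1) = 5/4 + 1/4 = 3/2 ≈ 1.5000)
Z(S) = -S/4 (Z(S) = S*(-1/4) = -S/4)
j(W) = 4/(3*W) (j(W) = 1/(W - W/4) = 1/(3*W/4) = 4/(3*W))
sqrt(197 + j(O*(-1 - 3))) = sqrt(197 + 4/(3*((3*(-1 - 3)/2)))) = sqrt(197 + 4/(3*(((3/2)*(-4))))) = sqrt(197 + (4/3)/(-6)) = sqrt(197 + (4/3)*(-1/6)) = sqrt(197 - 2/9) = sqrt(1771/9) = sqrt(1771)/3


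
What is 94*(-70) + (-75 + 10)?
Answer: -6645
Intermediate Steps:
94*(-70) + (-75 + 10) = -6580 - 65 = -6645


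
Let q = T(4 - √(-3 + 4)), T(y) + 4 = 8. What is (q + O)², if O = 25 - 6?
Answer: 529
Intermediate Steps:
T(y) = 4 (T(y) = -4 + 8 = 4)
O = 19
q = 4
(q + O)² = (4 + 19)² = 23² = 529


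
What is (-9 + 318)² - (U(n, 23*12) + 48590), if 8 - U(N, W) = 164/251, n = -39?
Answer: 11767797/251 ≈ 46884.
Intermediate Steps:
U(N, W) = 1844/251 (U(N, W) = 8 - 164/251 = 1844/251)
(-9 + 318)² - (U(n, 23*12) + 48590) = (-9 + 318)² - (1844/251 + 48590) = 309² - 1*12197934/251 = 95481 - 12197934/251 = 11767797/251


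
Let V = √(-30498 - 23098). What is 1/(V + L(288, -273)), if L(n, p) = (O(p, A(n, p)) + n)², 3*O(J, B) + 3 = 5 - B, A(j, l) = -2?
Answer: 1695204/141913016263 - 81*I*√13399/283826032526 ≈ 1.1945e-5 - 3.3035e-8*I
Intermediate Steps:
O(J, B) = ⅔ - B/3 (O(J, B) = -1 + (5 - B)/3 = -1 + (5/3 - B/3) = ⅔ - B/3)
L(n, p) = (4/3 + n)² (L(n, p) = ((⅔ - ⅓*(-2)) + n)² = ((⅔ + ⅔) + n)² = (4/3 + n)²)
V = 2*I*√13399 (V = √(-53596) = 2*I*√13399 ≈ 231.51*I)
1/(V + L(288, -273)) = 1/(2*I*√13399 + (4 + 3*288)²/9) = 1/(2*I*√13399 + (4 + 864)²/9) = 1/(2*I*√13399 + (⅑)*868²) = 1/(2*I*√13399 + (⅑)*753424) = 1/(2*I*√13399 + 753424/9) = 1/(753424/9 + 2*I*√13399)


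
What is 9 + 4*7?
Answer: 37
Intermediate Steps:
9 + 4*7 = 9 + 28 = 37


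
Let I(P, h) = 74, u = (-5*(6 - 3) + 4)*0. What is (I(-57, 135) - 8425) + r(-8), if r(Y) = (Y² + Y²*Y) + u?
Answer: -8799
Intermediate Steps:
u = 0 (u = (-5*3 + 4)*0 = (-15 + 4)*0 = -11*0 = 0)
r(Y) = Y² + Y³ (r(Y) = (Y² + Y²*Y) + 0 = (Y² + Y³) + 0 = Y² + Y³)
(I(-57, 135) - 8425) + r(-8) = (74 - 8425) + (-8)²*(1 - 8) = -8351 + 64*(-7) = -8351 - 448 = -8799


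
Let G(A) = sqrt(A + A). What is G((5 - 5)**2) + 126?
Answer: 126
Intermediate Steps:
G(A) = sqrt(2)*sqrt(A) (G(A) = sqrt(2*A) = sqrt(2)*sqrt(A))
G((5 - 5)**2) + 126 = sqrt(2)*sqrt((5 - 5)**2) + 126 = sqrt(2)*sqrt(0**2) + 126 = sqrt(2)*sqrt(0) + 126 = sqrt(2)*0 + 126 = 0 + 126 = 126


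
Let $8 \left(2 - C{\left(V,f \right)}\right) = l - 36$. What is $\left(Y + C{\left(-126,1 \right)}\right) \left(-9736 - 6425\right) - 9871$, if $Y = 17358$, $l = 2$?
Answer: $- \frac{1122534061}{4} \approx -2.8063 \cdot 10^{8}$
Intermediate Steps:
$C{\left(V,f \right)} = \frac{25}{4}$ ($C{\left(V,f \right)} = 2 - \frac{2 - 36}{8} = 2 - - \frac{17}{4} = 2 + \frac{17}{4} = \frac{25}{4}$)
$\left(Y + C{\left(-126,1 \right)}\right) \left(-9736 - 6425\right) - 9871 = \left(17358 + \frac{25}{4}\right) \left(-9736 - 6425\right) - 9871 = \frac{69457}{4} \left(-16161\right) - 9871 = - \frac{1122494577}{4} - 9871 = - \frac{1122534061}{4}$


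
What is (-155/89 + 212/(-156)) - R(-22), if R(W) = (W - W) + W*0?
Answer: -10762/3471 ≈ -3.1005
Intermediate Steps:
R(W) = 0 (R(W) = 0 + 0 = 0)
(-155/89 + 212/(-156)) - R(-22) = (-155/89 + 212/(-156)) - 1*0 = (-155*1/89 + 212*(-1/156)) + 0 = (-155/89 - 53/39) + 0 = -10762/3471 + 0 = -10762/3471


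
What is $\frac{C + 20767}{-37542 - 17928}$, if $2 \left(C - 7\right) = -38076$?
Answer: $- \frac{868}{27735} \approx -0.031296$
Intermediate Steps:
$C = -19031$ ($C = 7 + \frac{1}{2} \left(-38076\right) = 7 - 19038 = -19031$)
$\frac{C + 20767}{-37542 - 17928} = \frac{-19031 + 20767}{-37542 - 17928} = \frac{1736}{-55470} = 1736 \left(- \frac{1}{55470}\right) = - \frac{868}{27735}$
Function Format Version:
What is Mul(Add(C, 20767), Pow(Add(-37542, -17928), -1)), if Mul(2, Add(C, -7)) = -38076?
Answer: Rational(-868, 27735) ≈ -0.031296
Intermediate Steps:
C = -19031 (C = Add(7, Mul(Rational(1, 2), -38076)) = Add(7, -19038) = -19031)
Mul(Add(C, 20767), Pow(Add(-37542, -17928), -1)) = Mul(Add(-19031, 20767), Pow(Add(-37542, -17928), -1)) = Mul(1736, Pow(-55470, -1)) = Mul(1736, Rational(-1, 55470)) = Rational(-868, 27735)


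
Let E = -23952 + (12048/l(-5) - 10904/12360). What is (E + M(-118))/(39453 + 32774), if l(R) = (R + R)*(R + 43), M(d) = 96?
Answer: -140249897/424044717 ≈ -0.33074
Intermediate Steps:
l(R) = 2*R*(43 + R) (l(R) = (2*R)*(43 + R) = 2*R*(43 + R))
E = -140813513/5871 (E = -23952 + (12048/((2*(-5)*(43 - 5))) - 10904/12360) = -23952 + (12048/((2*(-5)*38)) - 10904*1/12360) = -23952 + (12048/(-380) - 1363/1545) = -23952 + (12048*(-1/380) - 1363/1545) = -23952 + (-3012/95 - 1363/1545) = -23952 - 191321/5871 = -140813513/5871 ≈ -23985.)
(E + M(-118))/(39453 + 32774) = (-140813513/5871 + 96)/(39453 + 32774) = -140249897/5871/72227 = -140249897/5871*1/72227 = -140249897/424044717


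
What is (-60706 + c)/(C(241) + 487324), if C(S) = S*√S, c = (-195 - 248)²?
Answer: 22017785644/79156894485 - 10888621*√241/79156894485 ≈ 0.27602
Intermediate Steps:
c = 196249 (c = (-443)² = 196249)
C(S) = S^(3/2)
(-60706 + c)/(C(241) + 487324) = (-60706 + 196249)/(241^(3/2) + 487324) = 135543/(241*√241 + 487324) = 135543/(487324 + 241*√241)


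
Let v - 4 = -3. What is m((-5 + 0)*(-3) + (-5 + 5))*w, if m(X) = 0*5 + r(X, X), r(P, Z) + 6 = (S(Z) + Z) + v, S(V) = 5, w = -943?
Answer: -14145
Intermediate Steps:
v = 1 (v = 4 - 3 = 1)
r(P, Z) = Z (r(P, Z) = -6 + ((5 + Z) + 1) = -6 + (6 + Z) = Z)
m(X) = X (m(X) = 0*5 + X = 0 + X = X)
m((-5 + 0)*(-3) + (-5 + 5))*w = ((-5 + 0)*(-3) + (-5 + 5))*(-943) = (-5*(-3) + 0)*(-943) = (15 + 0)*(-943) = 15*(-943) = -14145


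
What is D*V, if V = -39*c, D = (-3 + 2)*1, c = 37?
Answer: 1443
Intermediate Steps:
D = -1 (D = -1*1 = -1)
V = -1443 (V = -39*37 = -1443)
D*V = -1*(-1443) = 1443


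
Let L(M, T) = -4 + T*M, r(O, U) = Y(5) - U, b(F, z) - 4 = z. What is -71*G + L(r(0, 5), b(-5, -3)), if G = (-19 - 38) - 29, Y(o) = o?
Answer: 6102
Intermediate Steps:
b(F, z) = 4 + z
r(O, U) = 5 - U
L(M, T) = -4 + M*T
G = -86 (G = -57 - 29 = -86)
-71*G + L(r(0, 5), b(-5, -3)) = -71*(-86) + (-4 + (5 - 1*5)*(4 - 3)) = 6106 + (-4 + (5 - 5)*1) = 6106 + (-4 + 0*1) = 6106 + (-4 + 0) = 6106 - 4 = 6102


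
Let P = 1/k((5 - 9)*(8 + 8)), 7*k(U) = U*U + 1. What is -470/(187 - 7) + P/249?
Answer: -15982355/6120918 ≈ -2.6111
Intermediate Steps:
k(U) = 1/7 + U**2/7 (k(U) = (U*U + 1)/7 = (U**2 + 1)/7 = (1 + U**2)/7 = 1/7 + U**2/7)
P = 7/4097 (P = 1/(1/7 + ((5 - 9)*(8 + 8))**2/7) = 1/(1/7 + (-4*16)**2/7) = 1/(1/7 + (1/7)*(-64)**2) = 1/(1/7 + (1/7)*4096) = 1/(1/7 + 4096/7) = 1/(4097/7) = 7/4097 ≈ 0.0017086)
-470/(187 - 7) + P/249 = -470/(187 - 7) + (7/4097)/249 = -470/180 + (7/4097)*(1/249) = -470*1/180 + 7/1020153 = -47/18 + 7/1020153 = -15982355/6120918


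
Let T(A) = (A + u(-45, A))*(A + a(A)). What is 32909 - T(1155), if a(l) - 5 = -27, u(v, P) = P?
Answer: -2584321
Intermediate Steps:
a(l) = -22 (a(l) = 5 - 27 = -22)
T(A) = 2*A*(-22 + A) (T(A) = (A + A)*(A - 22) = (2*A)*(-22 + A) = 2*A*(-22 + A))
32909 - T(1155) = 32909 - 2*1155*(-22 + 1155) = 32909 - 2*1155*1133 = 32909 - 1*2617230 = 32909 - 2617230 = -2584321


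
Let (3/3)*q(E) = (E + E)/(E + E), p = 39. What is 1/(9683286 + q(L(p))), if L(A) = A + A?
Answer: 1/9683287 ≈ 1.0327e-7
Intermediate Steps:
L(A) = 2*A
q(E) = 1 (q(E) = (E + E)/(E + E) = (2*E)/((2*E)) = (2*E)*(1/(2*E)) = 1)
1/(9683286 + q(L(p))) = 1/(9683286 + 1) = 1/9683287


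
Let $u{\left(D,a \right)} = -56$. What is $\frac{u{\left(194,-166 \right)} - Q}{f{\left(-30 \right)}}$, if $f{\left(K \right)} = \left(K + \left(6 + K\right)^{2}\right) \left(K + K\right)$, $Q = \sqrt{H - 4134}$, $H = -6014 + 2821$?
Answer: $\frac{1}{585} + \frac{i \sqrt{7327}}{32760} \approx 0.0017094 + 0.0026129 i$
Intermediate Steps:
$H = -3193$
$Q = i \sqrt{7327}$ ($Q = \sqrt{-3193 - 4134} = \sqrt{-7327} = i \sqrt{7327} \approx 85.598 i$)
$f{\left(K \right)} = 2 K \left(K + \left(6 + K\right)^{2}\right)$ ($f{\left(K \right)} = \left(K + \left(6 + K\right)^{2}\right) 2 K = 2 K \left(K + \left(6 + K\right)^{2}\right)$)
$\frac{u{\left(194,-166 \right)} - Q}{f{\left(-30 \right)}} = \frac{-56 - i \sqrt{7327}}{2 \left(-30\right) \left(-30 + \left(6 - 30\right)^{2}\right)} = \frac{-56 - i \sqrt{7327}}{2 \left(-30\right) \left(-30 + \left(-24\right)^{2}\right)} = \frac{-56 - i \sqrt{7327}}{2 \left(-30\right) \left(-30 + 576\right)} = \frac{-56 - i \sqrt{7327}}{2 \left(-30\right) 546} = \frac{-56 - i \sqrt{7327}}{-32760} = \left(-56 - i \sqrt{7327}\right) \left(- \frac{1}{32760}\right) = \frac{1}{585} + \frac{i \sqrt{7327}}{32760}$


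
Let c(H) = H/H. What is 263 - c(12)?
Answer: 262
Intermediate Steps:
c(H) = 1
263 - c(12) = 263 - 1*1 = 263 - 1 = 262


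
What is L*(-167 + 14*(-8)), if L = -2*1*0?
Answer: 0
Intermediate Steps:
L = 0 (L = -2*0 = 0)
L*(-167 + 14*(-8)) = 0*(-167 + 14*(-8)) = 0*(-167 - 112) = 0*(-279) = 0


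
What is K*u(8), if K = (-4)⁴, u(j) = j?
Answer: 2048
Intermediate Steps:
K = 256
K*u(8) = 256*8 = 2048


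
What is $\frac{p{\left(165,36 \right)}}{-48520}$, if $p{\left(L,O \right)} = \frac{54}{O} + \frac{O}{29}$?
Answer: $- \frac{159}{2814160} \approx -5.65 \cdot 10^{-5}$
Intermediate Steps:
$p{\left(L,O \right)} = \frac{54}{O} + \frac{O}{29}$ ($p{\left(L,O \right)} = \frac{54}{O} + O \frac{1}{29} = \frac{54}{O} + \frac{O}{29}$)
$\frac{p{\left(165,36 \right)}}{-48520} = \frac{\frac{54}{36} + \frac{1}{29} \cdot 36}{-48520} = \left(54 \cdot \frac{1}{36} + \frac{36}{29}\right) \left(- \frac{1}{48520}\right) = \left(\frac{3}{2} + \frac{36}{29}\right) \left(- \frac{1}{48520}\right) = \frac{159}{58} \left(- \frac{1}{48520}\right) = - \frac{159}{2814160}$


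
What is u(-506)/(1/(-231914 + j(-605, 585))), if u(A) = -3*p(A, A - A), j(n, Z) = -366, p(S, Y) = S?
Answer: -352601040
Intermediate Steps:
u(A) = -3*A
u(-506)/(1/(-231914 + j(-605, 585))) = (-3*(-506))/(1/(-231914 - 366)) = 1518/(1/(-232280)) = 1518/(-1/232280) = 1518*(-232280) = -352601040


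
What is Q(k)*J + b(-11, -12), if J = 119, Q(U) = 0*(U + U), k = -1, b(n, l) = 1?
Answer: 1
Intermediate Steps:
Q(U) = 0 (Q(U) = 0*(2*U) = 0)
Q(k)*J + b(-11, -12) = 0*119 + 1 = 0 + 1 = 1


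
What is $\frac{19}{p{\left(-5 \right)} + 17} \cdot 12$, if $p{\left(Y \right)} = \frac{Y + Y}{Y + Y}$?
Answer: $\frac{38}{3} \approx 12.667$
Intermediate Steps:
$p{\left(Y \right)} = 1$ ($p{\left(Y \right)} = \frac{2 Y}{2 Y} = 2 Y \frac{1}{2 Y} = 1$)
$\frac{19}{p{\left(-5 \right)} + 17} \cdot 12 = \frac{19}{1 + 17} \cdot 12 = \frac{19}{18} \cdot 12 = \frac{38}{3}$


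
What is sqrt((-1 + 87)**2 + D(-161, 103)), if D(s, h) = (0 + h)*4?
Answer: 8*sqrt(122) ≈ 88.363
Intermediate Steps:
D(s, h) = 4*h (D(s, h) = h*4 = 4*h)
sqrt((-1 + 87)**2 + D(-161, 103)) = sqrt((-1 + 87)**2 + 4*103) = sqrt(86**2 + 412) = sqrt(7396 + 412) = sqrt(7808) = 8*sqrt(122)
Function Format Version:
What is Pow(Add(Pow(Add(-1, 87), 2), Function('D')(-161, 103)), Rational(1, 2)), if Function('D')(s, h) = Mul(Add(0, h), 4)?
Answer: Mul(8, Pow(122, Rational(1, 2))) ≈ 88.363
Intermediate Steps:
Function('D')(s, h) = Mul(4, h) (Function('D')(s, h) = Mul(h, 4) = Mul(4, h))
Pow(Add(Pow(Add(-1, 87), 2), Function('D')(-161, 103)), Rational(1, 2)) = Pow(Add(Pow(Add(-1, 87), 2), Mul(4, 103)), Rational(1, 2)) = Pow(Add(Pow(86, 2), 412), Rational(1, 2)) = Pow(Add(7396, 412), Rational(1, 2)) = Pow(7808, Rational(1, 2)) = Mul(8, Pow(122, Rational(1, 2)))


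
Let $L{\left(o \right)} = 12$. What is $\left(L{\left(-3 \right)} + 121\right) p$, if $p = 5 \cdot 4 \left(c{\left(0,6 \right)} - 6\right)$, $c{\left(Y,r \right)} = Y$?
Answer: $-15960$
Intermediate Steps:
$p = -120$ ($p = 5 \cdot 4 \left(0 - 6\right) = 20 \left(0 - 6\right) = 20 \left(-6\right) = -120$)
$\left(L{\left(-3 \right)} + 121\right) p = \left(12 + 121\right) \left(-120\right) = 133 \left(-120\right) = -15960$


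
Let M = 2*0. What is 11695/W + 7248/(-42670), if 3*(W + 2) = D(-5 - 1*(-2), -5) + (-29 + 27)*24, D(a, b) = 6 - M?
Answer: -249570809/341360 ≈ -731.11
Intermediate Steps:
M = 0
D(a, b) = 6 (D(a, b) = 6 - 1*0 = 6 + 0 = 6)
W = -16 (W = -2 + (6 + (-29 + 27)*24)/3 = -2 + (6 - 2*24)/3 = -2 + (6 - 48)/3 = -2 + (⅓)*(-42) = -2 - 14 = -16)
11695/W + 7248/(-42670) = 11695/(-16) + 7248/(-42670) = 11695*(-1/16) + 7248*(-1/42670) = -11695/16 - 3624/21335 = -249570809/341360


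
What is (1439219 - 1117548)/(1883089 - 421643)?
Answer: 45953/208778 ≈ 0.22010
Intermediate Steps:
(1439219 - 1117548)/(1883089 - 421643) = 321671/1461446 = 321671*(1/1461446) = 45953/208778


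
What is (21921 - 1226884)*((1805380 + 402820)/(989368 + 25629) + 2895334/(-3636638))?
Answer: -161454536866269177/97136227897 ≈ -1.6621e+6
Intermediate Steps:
(21921 - 1226884)*((1805380 + 402820)/(989368 + 25629) + 2895334/(-3636638)) = -1204963*(2208200/1014997 + 2895334*(-1/3636638)) = -1204963*(2208200*(1/1014997) - 76193/95701) = -1204963*(2208200/1014997 - 76193/95701) = -1204963*133991281779/97136227897 = -161454536866269177/97136227897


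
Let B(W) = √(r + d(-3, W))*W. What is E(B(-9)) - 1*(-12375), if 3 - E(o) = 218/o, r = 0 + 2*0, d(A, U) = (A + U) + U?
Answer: 12378 - 218*I*√21/189 ≈ 12378.0 - 5.2857*I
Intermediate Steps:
d(A, U) = A + 2*U
r = 0 (r = 0 + 0 = 0)
B(W) = W*√(-3 + 2*W) (B(W) = √(0 + (-3 + 2*W))*W = √(-3 + 2*W)*W = W*√(-3 + 2*W))
E(o) = 3 - 218/o
E(B(-9)) - 1*(-12375) = (3 - 218*(-1/(9*√(-3 + 2*(-9))))) - 1*(-12375) = (3 - 218*(-1/(9*√(-3 - 18)))) + 12375 = (3 - 218*I*√21/189) + 12375 = 12378 - 218*I*√21/189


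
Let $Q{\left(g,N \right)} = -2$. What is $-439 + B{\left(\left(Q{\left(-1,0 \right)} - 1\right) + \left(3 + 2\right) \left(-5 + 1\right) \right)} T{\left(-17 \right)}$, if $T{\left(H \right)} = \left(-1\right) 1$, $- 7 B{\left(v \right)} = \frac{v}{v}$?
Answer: $- \frac{3072}{7} \approx -438.86$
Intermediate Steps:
$B{\left(v \right)} = - \frac{1}{7}$ ($B{\left(v \right)} = - \frac{v \frac{1}{v}}{7} = \left(- \frac{1}{7}\right) 1 = - \frac{1}{7}$)
$T{\left(H \right)} = -1$
$-439 + B{\left(\left(Q{\left(-1,0 \right)} - 1\right) + \left(3 + 2\right) \left(-5 + 1\right) \right)} T{\left(-17 \right)} = -439 - - \frac{1}{7} = -439 + \frac{1}{7} = - \frac{3072}{7}$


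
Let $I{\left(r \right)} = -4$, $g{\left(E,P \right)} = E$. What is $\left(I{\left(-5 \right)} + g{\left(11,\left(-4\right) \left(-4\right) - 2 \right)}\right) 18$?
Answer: $126$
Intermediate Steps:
$\left(I{\left(-5 \right)} + g{\left(11,\left(-4\right) \left(-4\right) - 2 \right)}\right) 18 = \left(-4 + 11\right) 18 = 7 \cdot 18 = 126$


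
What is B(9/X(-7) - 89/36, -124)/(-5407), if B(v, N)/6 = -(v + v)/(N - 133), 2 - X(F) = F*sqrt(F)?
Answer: 30235/1446572559 + 756*I*sqrt(7)/482190853 ≈ 2.0901e-5 + 4.1481e-6*I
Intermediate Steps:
X(F) = 2 - F**(3/2) (X(F) = 2 - F*sqrt(F) = 2 - F**(3/2))
B(v, N) = -12*v/(-133 + N) (B(v, N) = 6*(-(v + v)/(N - 133)) = 6*(-2*v/(-133 + N)) = -12*v/(-133 + N))
B(9/X(-7) - 89/36, -124)/(-5407) = -12*(9/(2 - (-7)**(3/2)) - 89/36)/(-133 - 124)/(-5407) = -12*(9/(2 - (-7)*I*sqrt(7)) - 89*1/36)/(-257)*(-1/5407) = -12*(9/(2 + 7*I*sqrt(7)) - 89/36)*(-1/257)*(-1/5407) = -12*(-89/36 + 9/(2 + 7*I*sqrt(7)))*(-1/257)*(-1/5407) = (-89/771 + 108/(257*(2 + 7*I*sqrt(7))))*(-1/5407) = 89/4168797 - 108/(1389599*(2 + 7*I*sqrt(7)))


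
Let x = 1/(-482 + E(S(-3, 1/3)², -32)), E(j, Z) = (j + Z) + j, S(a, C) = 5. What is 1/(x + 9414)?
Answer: 464/4368095 ≈ 0.00010622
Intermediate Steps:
E(j, Z) = Z + 2*j (E(j, Z) = (Z + j) + j = Z + 2*j)
x = -1/464 (x = 1/(-482 + (-32 + 2*5²)) = 1/(-482 + (-32 + 2*25)) = 1/(-482 + (-32 + 50)) = 1/(-482 + 18) = 1/(-464) = -1/464 ≈ -0.0021552)
1/(x + 9414) = 1/(-1/464 + 9414) = 1/(4368095/464) = 464/4368095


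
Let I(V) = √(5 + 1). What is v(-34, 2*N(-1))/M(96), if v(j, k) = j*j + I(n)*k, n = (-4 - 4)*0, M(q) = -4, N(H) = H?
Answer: -289 + √6/2 ≈ -287.78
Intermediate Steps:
n = 0 (n = -8*0 = 0)
I(V) = √6
v(j, k) = j² + k*√6 (v(j, k) = j*j + √6*k = j² + k*√6)
v(-34, 2*N(-1))/M(96) = ((-34)² + (2*(-1))*√6)/(-4) = (1156 - 2*√6)*(-¼) = -289 + √6/2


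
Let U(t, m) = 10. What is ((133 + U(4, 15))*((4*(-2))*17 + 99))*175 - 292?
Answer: -926217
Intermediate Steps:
((133 + U(4, 15))*((4*(-2))*17 + 99))*175 - 292 = ((133 + 10)*((4*(-2))*17 + 99))*175 - 292 = (143*(-8*17 + 99))*175 - 292 = (143*(-136 + 99))*175 - 292 = (143*(-37))*175 - 292 = -5291*175 - 292 = -925925 - 292 = -926217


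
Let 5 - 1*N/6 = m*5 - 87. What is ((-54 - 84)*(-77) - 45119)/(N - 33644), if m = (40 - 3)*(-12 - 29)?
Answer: -34493/12418 ≈ -2.7777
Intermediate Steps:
m = -1517 (m = 37*(-41) = -1517)
N = 46062 (N = 30 - 6*(-1517*5 - 87) = 30 - 6*(-7585 - 87) = 30 - 6*(-7672) = 30 + 46032 = 46062)
((-54 - 84)*(-77) - 45119)/(N - 33644) = ((-54 - 84)*(-77) - 45119)/(46062 - 33644) = (-138*(-77) - 45119)/12418 = (10626 - 45119)*(1/12418) = -34493*1/12418 = -34493/12418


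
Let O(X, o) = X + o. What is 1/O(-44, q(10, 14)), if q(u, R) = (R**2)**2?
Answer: 1/38372 ≈ 2.6061e-5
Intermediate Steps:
q(u, R) = R**4
1/O(-44, q(10, 14)) = 1/(-44 + 14**4) = 1/(-44 + 38416) = 1/38372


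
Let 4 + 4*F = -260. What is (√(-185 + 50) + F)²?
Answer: 4221 - 396*I*√15 ≈ 4221.0 - 1533.7*I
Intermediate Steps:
F = -66 (F = -1 + (¼)*(-260) = -1 - 65 = -66)
(√(-185 + 50) + F)² = (√(-185 + 50) - 66)² = (√(-135) - 66)² = (3*I*√15 - 66)² = (-66 + 3*I*√15)²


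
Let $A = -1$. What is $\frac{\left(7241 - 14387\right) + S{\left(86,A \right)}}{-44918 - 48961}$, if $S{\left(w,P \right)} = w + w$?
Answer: $\frac{6974}{93879} \approx 0.074287$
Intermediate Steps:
$S{\left(w,P \right)} = 2 w$
$\frac{\left(7241 - 14387\right) + S{\left(86,A \right)}}{-44918 - 48961} = \frac{\left(7241 - 14387\right) + 2 \cdot 86}{-44918 - 48961} = \frac{\left(7241 - 14387\right) + 172}{-93879} = \left(-7146 + 172\right) \left(- \frac{1}{93879}\right) = \left(-6974\right) \left(- \frac{1}{93879}\right) = \frac{6974}{93879}$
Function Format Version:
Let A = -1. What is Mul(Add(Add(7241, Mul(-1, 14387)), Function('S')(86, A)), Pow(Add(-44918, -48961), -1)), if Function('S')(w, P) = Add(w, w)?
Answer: Rational(6974, 93879) ≈ 0.074287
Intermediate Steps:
Function('S')(w, P) = Mul(2, w)
Mul(Add(Add(7241, Mul(-1, 14387)), Function('S')(86, A)), Pow(Add(-44918, -48961), -1)) = Mul(Add(Add(7241, Mul(-1, 14387)), Mul(2, 86)), Pow(Add(-44918, -48961), -1)) = Mul(Add(Add(7241, -14387), 172), Pow(-93879, -1)) = Mul(Add(-7146, 172), Rational(-1, 93879)) = Mul(-6974, Rational(-1, 93879)) = Rational(6974, 93879)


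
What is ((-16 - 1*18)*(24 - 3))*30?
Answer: -21420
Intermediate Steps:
((-16 - 1*18)*(24 - 3))*30 = ((-16 - 18)*21)*30 = -34*21*30 = -714*30 = -21420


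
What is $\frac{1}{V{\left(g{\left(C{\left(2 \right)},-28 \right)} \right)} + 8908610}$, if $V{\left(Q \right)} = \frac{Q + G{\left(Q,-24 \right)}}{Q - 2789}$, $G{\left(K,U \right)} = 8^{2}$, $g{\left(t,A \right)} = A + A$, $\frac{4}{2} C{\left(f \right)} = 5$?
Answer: $\frac{2845}{25344995442} \approx 1.1225 \cdot 10^{-7}$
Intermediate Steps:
$C{\left(f \right)} = \frac{5}{2}$ ($C{\left(f \right)} = \frac{1}{2} \cdot 5 = \frac{5}{2}$)
$g{\left(t,A \right)} = 2 A$
$G{\left(K,U \right)} = 64$
$V{\left(Q \right)} = \frac{64 + Q}{-2789 + Q}$ ($V{\left(Q \right)} = \frac{Q + 64}{Q - 2789} = \frac{64 + Q}{-2789 + Q}$)
$\frac{1}{V{\left(g{\left(C{\left(2 \right)},-28 \right)} \right)} + 8908610} = \frac{1}{\frac{64 + 2 \left(-28\right)}{-2789 + 2 \left(-28\right)} + 8908610} = \frac{1}{\frac{64 - 56}{-2789 - 56} + 8908610} = \frac{1}{\frac{1}{-2845} \cdot 8 + 8908610} = \frac{1}{\left(- \frac{1}{2845}\right) 8 + 8908610} = \frac{1}{- \frac{8}{2845} + 8908610} = \frac{1}{\frac{25344995442}{2845}} = \frac{2845}{25344995442}$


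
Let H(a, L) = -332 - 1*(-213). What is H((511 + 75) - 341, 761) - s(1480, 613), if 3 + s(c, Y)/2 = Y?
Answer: -1339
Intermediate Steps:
s(c, Y) = -6 + 2*Y
H(a, L) = -119 (H(a, L) = -332 + 213 = -119)
H((511 + 75) - 341, 761) - s(1480, 613) = -119 - (-6 + 2*613) = -119 - (-6 + 1226) = -119 - 1*1220 = -119 - 1220 = -1339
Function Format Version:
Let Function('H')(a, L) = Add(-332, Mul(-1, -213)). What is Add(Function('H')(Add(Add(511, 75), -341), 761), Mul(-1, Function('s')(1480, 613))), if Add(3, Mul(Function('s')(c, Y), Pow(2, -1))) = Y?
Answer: -1339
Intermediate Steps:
Function('s')(c, Y) = Add(-6, Mul(2, Y))
Function('H')(a, L) = -119 (Function('H')(a, L) = Add(-332, 213) = -119)
Add(Function('H')(Add(Add(511, 75), -341), 761), Mul(-1, Function('s')(1480, 613))) = Add(-119, Mul(-1, Add(-6, Mul(2, 613)))) = Add(-119, Mul(-1, Add(-6, 1226))) = Add(-119, Mul(-1, 1220)) = Add(-119, -1220) = -1339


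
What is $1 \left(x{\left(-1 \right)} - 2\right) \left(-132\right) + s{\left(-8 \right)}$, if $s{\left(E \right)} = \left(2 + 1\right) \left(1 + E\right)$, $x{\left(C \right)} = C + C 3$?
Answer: $771$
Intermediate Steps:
$x{\left(C \right)} = 4 C$ ($x{\left(C \right)} = C + 3 C = 4 C$)
$s{\left(E \right)} = 3 + 3 E$ ($s{\left(E \right)} = 3 \left(1 + E\right) = 3 + 3 E$)
$1 \left(x{\left(-1 \right)} - 2\right) \left(-132\right) + s{\left(-8 \right)} = 1 \left(4 \left(-1\right) - 2\right) \left(-132\right) + \left(3 + 3 \left(-8\right)\right) = 1 \left(-4 - 2\right) \left(-132\right) + \left(3 - 24\right) = 1 \left(-6\right) \left(-132\right) - 21 = \left(-6\right) \left(-132\right) - 21 = 792 - 21 = 771$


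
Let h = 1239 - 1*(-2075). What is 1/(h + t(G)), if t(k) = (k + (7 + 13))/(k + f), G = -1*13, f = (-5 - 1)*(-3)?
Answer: 5/16577 ≈ 0.00030162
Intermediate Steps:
h = 3314 (h = 1239 + 2075 = 3314)
f = 18 (f = -6*(-3) = 18)
G = -13
t(k) = (20 + k)/(18 + k) (t(k) = (k + (7 + 13))/(k + 18) = (k + 20)/(18 + k) = (20 + k)/(18 + k))
1/(h + t(G)) = 1/(3314 + (20 - 13)/(18 - 13)) = 1/(3314 + 7/5) = 1/(16577/5) = 5/16577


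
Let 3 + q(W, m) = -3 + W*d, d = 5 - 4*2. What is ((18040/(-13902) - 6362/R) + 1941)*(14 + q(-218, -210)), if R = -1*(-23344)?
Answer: 157349959181/122556 ≈ 1.2839e+6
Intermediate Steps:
d = -3 (d = 5 - 8 = -3)
R = 23344
q(W, m) = -6 - 3*W (q(W, m) = -3 + (-3 + W*(-3)) = -3 + (-3 - 3*W) = -6 - 3*W)
((18040/(-13902) - 6362/R) + 1941)*(14 + q(-218, -210)) = ((18040/(-13902) - 6362/23344) + 1941)*(14 + (-6 - 3*(-218))) = ((18040*(-1/13902) - 6362*1/23344) + 1941)*(14 + (-6 + 654)) = ((-9020/6951 - 3181/11672) + 1941)*(14 + 648) = (-127392571/81132072 + 1941)*662 = (157349959181/81132072)*662 = 157349959181/122556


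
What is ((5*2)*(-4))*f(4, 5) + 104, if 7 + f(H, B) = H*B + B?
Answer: -616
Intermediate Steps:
f(H, B) = -7 + B + B*H (f(H, B) = -7 + (H*B + B) = -7 + (B*H + B) = -7 + (B + B*H) = -7 + B + B*H)
((5*2)*(-4))*f(4, 5) + 104 = ((5*2)*(-4))*(-7 + 5 + 5*4) + 104 = (10*(-4))*(-7 + 5 + 20) + 104 = -40*18 + 104 = -720 + 104 = -616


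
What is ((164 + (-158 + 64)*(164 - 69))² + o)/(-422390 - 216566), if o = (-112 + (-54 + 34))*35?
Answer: -19209534/159739 ≈ -120.26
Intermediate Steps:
o = -4620 (o = (-112 - 20)*35 = -132*35 = -4620)
((164 + (-158 + 64)*(164 - 69))² + o)/(-422390 - 216566) = ((164 + (-158 + 64)*(164 - 69))² - 4620)/(-422390 - 216566) = ((164 - 94*95)² - 4620)/(-638956) = ((164 - 8930)² - 4620)*(-1/638956) = ((-8766)² - 4620)*(-1/638956) = (76842756 - 4620)*(-1/638956) = 76838136*(-1/638956) = -19209534/159739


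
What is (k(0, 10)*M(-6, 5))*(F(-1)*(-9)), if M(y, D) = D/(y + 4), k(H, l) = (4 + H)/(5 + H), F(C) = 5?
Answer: 90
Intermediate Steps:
k(H, l) = (4 + H)/(5 + H)
M(y, D) = D/(4 + y)
(k(0, 10)*M(-6, 5))*(F(-1)*(-9)) = (((4 + 0)/(5 + 0))*(5/(4 - 6)))*(5*(-9)) = ((4/5)*(5/(-2)))*(-45) = (((⅕)*4)*(5*(-½)))*(-45) = ((⅘)*(-5/2))*(-45) = -2*(-45) = 90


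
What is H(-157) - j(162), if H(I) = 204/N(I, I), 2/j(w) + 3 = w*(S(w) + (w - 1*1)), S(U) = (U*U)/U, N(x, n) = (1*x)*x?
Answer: 10624594/1289709627 ≈ 0.0082380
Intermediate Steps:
N(x, n) = x**2 (N(x, n) = x*x = x**2)
S(U) = U (S(U) = U**2/U = U)
j(w) = 2/(-3 + w*(-1 + 2*w)) (j(w) = 2/(-3 + w*(w + (w - 1*1))) = 2/(-3 + w*(w + (w - 1))) = 2/(-3 + w*(w + (-1 + w))) = 2/(-3 + w*(-1 + 2*w)))
H(I) = 204/I**2 (H(I) = 204/(I**2) = 204/I**2)
H(-157) - j(162) = 204/(-157)**2 - 2/(-3 - 1*162 + 2*162**2) = 204*(1/24649) - 2/(-3 - 162 + 2*26244) = 204/24649 - 2/(-3 - 162 + 52488) = 204/24649 - 2/52323 = 10624594/1289709627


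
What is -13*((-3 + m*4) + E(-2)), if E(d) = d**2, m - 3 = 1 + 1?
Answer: -273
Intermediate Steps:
m = 5 (m = 3 + (1 + 1) = 3 + 2 = 5)
-13*((-3 + m*4) + E(-2)) = -13*((-3 + 5*4) + (-2)**2) = -13*((-3 + 20) + 4) = -13*(17 + 4) = -13*21 = -273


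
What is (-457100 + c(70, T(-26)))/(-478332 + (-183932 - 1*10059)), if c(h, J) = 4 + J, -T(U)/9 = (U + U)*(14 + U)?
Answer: 462712/672323 ≈ 0.68823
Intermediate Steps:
T(U) = -18*U*(14 + U) (T(U) = -9*(U + U)*(14 + U) = -9*2*U*(14 + U) = -18*U*(14 + U))
(-457100 + c(70, T(-26)))/(-478332 + (-183932 - 1*10059)) = (-457100 + (4 - 18*(-26)*(14 - 26)))/(-478332 + (-183932 - 1*10059)) = (-457100 + (4 - 18*(-26)*(-12)))/(-478332 + (-183932 - 10059)) = (-457100 + (4 - 5616))/(-478332 - 193991) = (-457100 - 5612)/(-672323) = -462712*(-1/672323) = 462712/672323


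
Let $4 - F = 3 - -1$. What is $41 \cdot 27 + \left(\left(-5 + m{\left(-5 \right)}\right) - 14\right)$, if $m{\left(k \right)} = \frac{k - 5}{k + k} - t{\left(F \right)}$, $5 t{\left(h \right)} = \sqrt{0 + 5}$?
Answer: $1089 - \frac{\sqrt{5}}{5} \approx 1088.6$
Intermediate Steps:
$F = 0$ ($F = 4 - \left(3 - -1\right) = 4 - \left(3 + 1\right) = 4 - 4 = 0$)
$t{\left(h \right)} = \frac{\sqrt{5}}{5}$ ($t{\left(h \right)} = \frac{\sqrt{0 + 5}}{5} = \frac{\sqrt{5}}{5}$)
$m{\left(k \right)} = - \frac{\sqrt{5}}{5} + \frac{-5 + k}{2 k}$ ($m{\left(k \right)} = \frac{k - 5}{k + k} - \frac{\sqrt{5}}{5} = \frac{-5 + k}{2 k} - \frac{\sqrt{5}}{5} = - \frac{\sqrt{5}}{5} + \frac{-5 + k}{2 k}$)
$41 \cdot 27 + \left(\left(-5 + m{\left(-5 \right)}\right) - 14\right) = 41 \cdot 27 - \left(19 - \frac{-25 - 5 \left(5 - 2 \sqrt{5}\right)}{10 \left(-5\right)}\right) = 1107 - \left(19 + \frac{-25 - \left(25 - 10 \sqrt{5}\right)}{50}\right) = 1107 - \left(19 + \frac{-50 + 10 \sqrt{5}}{50}\right) = 1107 - \left(18 + \frac{\sqrt{5}}{5}\right) = 1089 - \frac{\sqrt{5}}{5}$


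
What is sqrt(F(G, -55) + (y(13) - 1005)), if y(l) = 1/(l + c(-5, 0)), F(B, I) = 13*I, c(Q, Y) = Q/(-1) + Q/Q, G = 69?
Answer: 3*I*sqrt(68989)/19 ≈ 41.472*I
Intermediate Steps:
c(Q, Y) = 1 - Q (c(Q, Y) = Q*(-1) + 1 = -Q + 1 = 1 - Q)
y(l) = 1/(6 + l) (y(l) = 1/(l + (1 - 1*(-5))) = 1/(l + (1 + 5)) = 1/(l + 6) = 1/(6 + l))
sqrt(F(G, -55) + (y(13) - 1005)) = sqrt(13*(-55) + (1/(6 + 13) - 1005)) = sqrt(-715 + (1/19 - 1005)) = sqrt(-715 - 19094/19) = sqrt(-32679/19) = 3*I*sqrt(68989)/19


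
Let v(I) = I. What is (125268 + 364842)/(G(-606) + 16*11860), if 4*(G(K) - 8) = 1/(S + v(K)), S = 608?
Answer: 784176/303629 ≈ 2.5827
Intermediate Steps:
G(K) = 8 + 1/(4*(608 + K))
(125268 + 364842)/(G(-606) + 16*11860) = (125268 + 364842)/((19457 + 32*(-606))/(4*(608 - 606)) + 16*11860) = 490110/((¼)*(19457 - 19392)/2 + 189760) = 490110/((¼)*(½)*65 + 189760) = 490110/(65/8 + 189760) = 490110/(1518145/8) = 490110*(8/1518145) = 784176/303629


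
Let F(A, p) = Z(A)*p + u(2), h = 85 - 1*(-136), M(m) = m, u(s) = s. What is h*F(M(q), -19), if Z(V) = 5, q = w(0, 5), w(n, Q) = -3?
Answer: -20553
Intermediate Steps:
q = -3
h = 221 (h = 85 + 136 = 221)
F(A, p) = 2 + 5*p (F(A, p) = 5*p + 2 = 2 + 5*p)
h*F(M(q), -19) = 221*(2 + 5*(-19)) = 221*(2 - 95) = 221*(-93) = -20553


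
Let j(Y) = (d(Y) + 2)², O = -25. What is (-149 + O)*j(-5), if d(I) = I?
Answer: -1566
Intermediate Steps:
j(Y) = (2 + Y)² (j(Y) = (Y + 2)² = (2 + Y)²)
(-149 + O)*j(-5) = (-149 - 25)*(2 - 5)² = -174*(-3)² = -174*9 = -1566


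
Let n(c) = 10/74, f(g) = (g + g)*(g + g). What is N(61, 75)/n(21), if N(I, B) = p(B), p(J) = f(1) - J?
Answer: -2627/5 ≈ -525.40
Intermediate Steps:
f(g) = 4*g² (f(g) = (2*g)*(2*g) = 4*g²)
p(J) = 4 - J (p(J) = 4*1² - J = 4*1 - J = 4 - J)
N(I, B) = 4 - B
n(c) = 5/37 (n(c) = 10*(1/74) = 5/37)
N(61, 75)/n(21) = (4 - 1*75)/(5/37) = (4 - 75)*(37/5) = -71*37/5 = -2627/5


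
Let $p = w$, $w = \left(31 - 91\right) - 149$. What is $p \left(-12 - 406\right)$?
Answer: $87362$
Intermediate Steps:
$w = -209$ ($w = \left(31 - 91\right) - 149 = -60 - 149 = -209$)
$p = -209$
$p \left(-12 - 406\right) = - 209 \left(-12 - 406\right) = \left(-209\right) \left(-418\right) = 87362$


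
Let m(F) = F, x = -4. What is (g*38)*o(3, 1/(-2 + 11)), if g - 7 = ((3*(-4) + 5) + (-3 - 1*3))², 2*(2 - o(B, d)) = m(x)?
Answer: 26752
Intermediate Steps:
o(B, d) = 4 (o(B, d) = 2 - ½*(-4) = 2 + 2 = 4)
g = 176 (g = 7 + ((3*(-4) + 5) + (-3 - 1*3))² = 7 + ((-12 + 5) + (-3 - 3))² = 7 + (-7 - 6)² = 7 + (-13)² = 7 + 169 = 176)
(g*38)*o(3, 1/(-2 + 11)) = (176*38)*4 = 6688*4 = 26752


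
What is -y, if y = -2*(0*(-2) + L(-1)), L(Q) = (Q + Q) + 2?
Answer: 0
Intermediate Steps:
L(Q) = 2 + 2*Q (L(Q) = 2*Q + 2 = 2 + 2*Q)
y = 0 (y = -2*(0*(-2) + (2 + 2*(-1))) = -2*(0 + (2 - 2)) = -2*(0 + 0) = -2*0 = 0)
-y = -1*0 = 0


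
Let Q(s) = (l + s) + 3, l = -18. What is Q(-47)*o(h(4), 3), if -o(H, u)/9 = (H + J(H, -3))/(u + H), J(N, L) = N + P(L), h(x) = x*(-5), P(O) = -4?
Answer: 24552/17 ≈ 1444.2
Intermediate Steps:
h(x) = -5*x
J(N, L) = -4 + N (J(N, L) = N - 4 = -4 + N)
o(H, u) = -9*(-4 + 2*H)/(H + u) (o(H, u) = -9*(H + (-4 + H))/(u + H) = -9*(-4 + 2*H)/(H + u))
Q(s) = -15 + s (Q(s) = (-18 + s) + 3 = -15 + s)
Q(-47)*o(h(4), 3) = (-15 - 47)*(18*(2 - (-5)*4)/(-5*4 + 3)) = -1116*(2 - 1*(-20))/(-20 + 3) = -1116*(2 + 20)/(-17) = -1116*(-1)*22/17 = -62*(-396/17) = 24552/17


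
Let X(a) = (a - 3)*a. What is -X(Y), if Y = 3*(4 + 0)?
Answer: -108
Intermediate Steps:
Y = 12 (Y = 3*4 = 12)
X(a) = a*(-3 + a) (X(a) = (-3 + a)*a = a*(-3 + a))
-X(Y) = -12*(-3 + 12) = -12*9 = -1*108 = -108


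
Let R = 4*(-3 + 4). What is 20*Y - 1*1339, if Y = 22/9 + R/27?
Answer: -34753/27 ≈ -1287.1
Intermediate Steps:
R = 4 (R = 4*1 = 4)
Y = 70/27 (Y = 22/9 + 4/27 = 70/27 ≈ 2.5926)
20*Y - 1*1339 = 20*(70/27) - 1*1339 = 1400/27 - 1339 = -34753/27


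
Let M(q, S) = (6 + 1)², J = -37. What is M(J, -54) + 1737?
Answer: 1786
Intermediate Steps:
M(q, S) = 49 (M(q, S) = 7² = 49)
M(J, -54) + 1737 = 49 + 1737 = 1786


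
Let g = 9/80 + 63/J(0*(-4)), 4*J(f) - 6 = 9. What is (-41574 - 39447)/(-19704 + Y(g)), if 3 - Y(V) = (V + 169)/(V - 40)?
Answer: 149645787/36372874 ≈ 4.1142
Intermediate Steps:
J(f) = 15/4 (J(f) = 3/2 + (¼)*9 = 3/2 + 9/4 = 15/4)
g = 1353/80 (g = 9/80 + 63/(15/4) = 9*(1/80) + 63*(4/15) = 9/80 + 84/5 = 1353/80 ≈ 16.913)
Y(V) = 3 - (169 + V)/(-40 + V) (Y(V) = 3 - (V + 169)/(V - 40) = 3 - (169 + V)/(-40 + V))
(-41574 - 39447)/(-19704 + Y(g)) = (-41574 - 39447)/(-19704 + (-289 + 2*(1353/80))/(-40 + 1353/80)) = -81021/(-19704 + (-289 + 1353/40)/(-1847/80)) = -81021/(-19704 - 80/1847*(-10207/40)) = -81021/(-19704 + 20414/1847) = -81021/(-36372874/1847) = -81021*(-1847/36372874) = 149645787/36372874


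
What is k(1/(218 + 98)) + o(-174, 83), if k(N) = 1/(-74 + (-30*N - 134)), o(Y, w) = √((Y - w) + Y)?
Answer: -158/32879 + I*√431 ≈ -0.0048055 + 20.761*I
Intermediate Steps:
o(Y, w) = √(-w + 2*Y)
k(N) = 1/(-208 - 30*N) (k(N) = 1/(-74 + (-134 - 30*N)) = 1/(-208 - 30*N))
k(1/(218 + 98)) + o(-174, 83) = -1/(208 + 30/(218 + 98)) + √(-1*83 + 2*(-174)) = -1/(208 + 30/316) + √(-83 - 348) = -1/(208 + 30*(1/316)) + √(-431) = -1/(208 + 15/158) + I*√431 = -1/32879/158 + I*√431 = -1*158/32879 + I*√431 = -158/32879 + I*√431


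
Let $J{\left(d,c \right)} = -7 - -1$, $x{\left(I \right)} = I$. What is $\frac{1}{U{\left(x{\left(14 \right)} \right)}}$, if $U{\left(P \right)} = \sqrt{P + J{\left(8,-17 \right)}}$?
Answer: $\frac{\sqrt{2}}{4} \approx 0.35355$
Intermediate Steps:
$J{\left(d,c \right)} = -6$ ($J{\left(d,c \right)} = -7 + 1 = -6$)
$U{\left(P \right)} = \sqrt{-6 + P}$ ($U{\left(P \right)} = \sqrt{P - 6} = \sqrt{-6 + P}$)
$\frac{1}{U{\left(x{\left(14 \right)} \right)}} = \frac{1}{\sqrt{-6 + 14}} = \frac{1}{\sqrt{8}} = \frac{1}{2 \sqrt{2}} = \frac{\sqrt{2}}{4}$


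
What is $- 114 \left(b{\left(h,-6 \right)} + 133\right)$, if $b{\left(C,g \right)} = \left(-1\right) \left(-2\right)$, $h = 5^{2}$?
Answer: $-15390$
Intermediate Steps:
$h = 25$
$b{\left(C,g \right)} = 2$
$- 114 \left(b{\left(h,-6 \right)} + 133\right) = - 114 \left(2 + 133\right) = \left(-114\right) 135 = -15390$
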